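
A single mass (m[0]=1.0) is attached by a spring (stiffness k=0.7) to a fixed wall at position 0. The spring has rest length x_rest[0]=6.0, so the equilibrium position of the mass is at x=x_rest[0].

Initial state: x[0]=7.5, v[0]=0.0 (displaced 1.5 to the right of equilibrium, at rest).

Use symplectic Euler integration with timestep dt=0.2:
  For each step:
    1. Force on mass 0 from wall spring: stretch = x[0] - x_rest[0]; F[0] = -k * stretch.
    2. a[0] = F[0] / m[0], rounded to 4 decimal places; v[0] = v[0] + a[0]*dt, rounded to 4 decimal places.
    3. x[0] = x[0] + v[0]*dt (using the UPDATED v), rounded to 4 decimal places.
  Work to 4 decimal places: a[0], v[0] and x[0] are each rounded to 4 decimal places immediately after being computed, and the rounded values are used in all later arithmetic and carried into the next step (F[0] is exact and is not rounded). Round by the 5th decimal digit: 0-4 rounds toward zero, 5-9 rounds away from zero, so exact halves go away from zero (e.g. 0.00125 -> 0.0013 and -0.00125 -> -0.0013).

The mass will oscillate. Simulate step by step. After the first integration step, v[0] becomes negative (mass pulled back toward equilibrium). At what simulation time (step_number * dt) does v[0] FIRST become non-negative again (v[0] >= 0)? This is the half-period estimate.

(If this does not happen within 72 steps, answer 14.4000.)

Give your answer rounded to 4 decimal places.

Step 0: x=[7.5000] v=[0.0000]
Step 1: x=[7.4580] v=[-0.2100]
Step 2: x=[7.3752] v=[-0.4141]
Step 3: x=[7.2539] v=[-0.6066]
Step 4: x=[7.0975] v=[-0.7821]
Step 5: x=[6.9103] v=[-0.9358]
Step 6: x=[6.6977] v=[-1.0632]
Step 7: x=[6.4655] v=[-1.1609]
Step 8: x=[6.2203] v=[-1.2261]
Step 9: x=[5.9689] v=[-1.2569]
Step 10: x=[5.7184] v=[-1.2525]
Step 11: x=[5.4758] v=[-1.2131]
Step 12: x=[5.2479] v=[-1.1397]
Step 13: x=[5.0410] v=[-1.0344]
Step 14: x=[4.8610] v=[-0.9001]
Step 15: x=[4.7129] v=[-0.7406]
Step 16: x=[4.6008] v=[-0.5604]
Step 17: x=[4.5279] v=[-0.3645]
Step 18: x=[4.4962] v=[-0.1584]
Step 19: x=[4.5066] v=[0.0521]
First v>=0 after going negative at step 19, time=3.8000

Answer: 3.8000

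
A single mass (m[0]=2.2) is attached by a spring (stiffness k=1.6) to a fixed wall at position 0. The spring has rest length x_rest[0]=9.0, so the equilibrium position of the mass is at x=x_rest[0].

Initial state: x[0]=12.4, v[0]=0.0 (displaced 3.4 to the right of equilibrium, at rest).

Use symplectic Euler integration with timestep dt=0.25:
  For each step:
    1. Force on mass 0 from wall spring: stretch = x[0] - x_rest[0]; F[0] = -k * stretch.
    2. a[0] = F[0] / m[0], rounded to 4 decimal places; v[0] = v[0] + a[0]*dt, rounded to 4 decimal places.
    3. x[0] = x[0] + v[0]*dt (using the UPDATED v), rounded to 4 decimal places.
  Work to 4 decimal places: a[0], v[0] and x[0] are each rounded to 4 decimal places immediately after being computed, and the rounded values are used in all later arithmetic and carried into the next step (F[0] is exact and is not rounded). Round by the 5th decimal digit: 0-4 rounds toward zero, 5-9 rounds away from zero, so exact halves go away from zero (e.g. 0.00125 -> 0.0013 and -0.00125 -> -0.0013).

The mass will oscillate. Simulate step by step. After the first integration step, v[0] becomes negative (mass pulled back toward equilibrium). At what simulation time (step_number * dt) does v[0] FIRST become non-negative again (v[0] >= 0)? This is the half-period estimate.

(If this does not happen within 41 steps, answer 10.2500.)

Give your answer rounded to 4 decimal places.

Answer: 3.7500

Derivation:
Step 0: x=[12.4000] v=[0.0000]
Step 1: x=[12.2455] v=[-0.6182]
Step 2: x=[11.9434] v=[-1.2083]
Step 3: x=[11.5075] v=[-1.7435]
Step 4: x=[10.9577] v=[-2.1994]
Step 5: x=[10.3189] v=[-2.5554]
Step 6: x=[9.6201] v=[-2.7952]
Step 7: x=[8.8931] v=[-2.9080]
Step 8: x=[8.1710] v=[-2.8886]
Step 9: x=[7.4865] v=[-2.7379]
Step 10: x=[6.8708] v=[-2.4627]
Step 11: x=[6.3519] v=[-2.0756]
Step 12: x=[5.9534] v=[-1.5941]
Step 13: x=[5.6934] v=[-1.0402]
Step 14: x=[5.5837] v=[-0.4390]
Step 15: x=[5.6293] v=[0.1822]
First v>=0 after going negative at step 15, time=3.7500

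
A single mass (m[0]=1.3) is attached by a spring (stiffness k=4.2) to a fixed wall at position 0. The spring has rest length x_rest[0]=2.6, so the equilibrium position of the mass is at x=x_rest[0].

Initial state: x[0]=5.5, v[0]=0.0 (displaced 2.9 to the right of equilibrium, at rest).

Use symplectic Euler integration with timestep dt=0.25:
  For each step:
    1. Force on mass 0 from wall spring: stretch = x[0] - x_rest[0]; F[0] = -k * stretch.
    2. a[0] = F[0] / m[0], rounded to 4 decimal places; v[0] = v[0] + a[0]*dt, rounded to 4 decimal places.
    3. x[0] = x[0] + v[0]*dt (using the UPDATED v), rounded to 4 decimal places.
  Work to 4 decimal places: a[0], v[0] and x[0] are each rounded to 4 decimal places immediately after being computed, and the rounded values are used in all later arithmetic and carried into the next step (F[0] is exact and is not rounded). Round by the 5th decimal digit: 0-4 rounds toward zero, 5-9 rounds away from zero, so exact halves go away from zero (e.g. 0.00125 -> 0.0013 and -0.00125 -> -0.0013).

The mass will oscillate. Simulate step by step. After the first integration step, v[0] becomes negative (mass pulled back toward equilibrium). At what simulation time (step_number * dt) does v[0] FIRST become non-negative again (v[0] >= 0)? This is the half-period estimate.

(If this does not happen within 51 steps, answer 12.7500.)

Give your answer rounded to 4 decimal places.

Step 0: x=[5.5000] v=[0.0000]
Step 1: x=[4.9144] v=[-2.3423]
Step 2: x=[3.8615] v=[-4.2116]
Step 3: x=[2.5539] v=[-5.2305]
Step 4: x=[1.2556] v=[-5.1933]
Step 5: x=[0.2287] v=[-4.1075]
Step 6: x=[-0.3194] v=[-2.1922]
Step 7: x=[-0.2780] v=[0.1658]
First v>=0 after going negative at step 7, time=1.7500

Answer: 1.7500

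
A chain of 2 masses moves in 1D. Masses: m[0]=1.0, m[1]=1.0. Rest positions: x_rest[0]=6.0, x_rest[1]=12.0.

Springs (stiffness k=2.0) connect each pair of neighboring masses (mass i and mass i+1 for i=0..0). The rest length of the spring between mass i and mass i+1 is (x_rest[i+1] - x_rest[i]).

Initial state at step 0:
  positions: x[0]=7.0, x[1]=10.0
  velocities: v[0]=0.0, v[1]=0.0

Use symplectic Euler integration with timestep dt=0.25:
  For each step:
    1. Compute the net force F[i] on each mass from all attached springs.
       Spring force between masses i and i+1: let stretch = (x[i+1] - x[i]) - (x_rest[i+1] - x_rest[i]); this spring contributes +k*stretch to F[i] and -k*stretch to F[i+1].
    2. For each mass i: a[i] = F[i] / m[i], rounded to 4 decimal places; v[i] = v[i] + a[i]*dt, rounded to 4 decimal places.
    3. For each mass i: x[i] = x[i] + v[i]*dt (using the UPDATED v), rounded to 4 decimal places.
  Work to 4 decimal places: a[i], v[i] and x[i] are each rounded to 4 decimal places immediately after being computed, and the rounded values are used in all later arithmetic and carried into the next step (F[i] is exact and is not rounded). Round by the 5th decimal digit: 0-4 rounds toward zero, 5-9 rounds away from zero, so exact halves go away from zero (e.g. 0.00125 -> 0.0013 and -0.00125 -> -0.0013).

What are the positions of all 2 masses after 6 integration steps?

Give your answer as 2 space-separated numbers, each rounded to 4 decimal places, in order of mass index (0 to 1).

Step 0: x=[7.0000 10.0000] v=[0.0000 0.0000]
Step 1: x=[6.6250 10.3750] v=[-1.5000 1.5000]
Step 2: x=[5.9688 11.0313] v=[-2.6250 2.6250]
Step 3: x=[5.1954 11.8048] v=[-3.0938 3.0938]
Step 4: x=[4.4981 12.5021] v=[-2.7891 2.7891]
Step 5: x=[4.0513 12.9489] v=[-1.7871 1.7871]
Step 6: x=[3.9667 13.0335] v=[-0.3383 0.3383]

Answer: 3.9667 13.0335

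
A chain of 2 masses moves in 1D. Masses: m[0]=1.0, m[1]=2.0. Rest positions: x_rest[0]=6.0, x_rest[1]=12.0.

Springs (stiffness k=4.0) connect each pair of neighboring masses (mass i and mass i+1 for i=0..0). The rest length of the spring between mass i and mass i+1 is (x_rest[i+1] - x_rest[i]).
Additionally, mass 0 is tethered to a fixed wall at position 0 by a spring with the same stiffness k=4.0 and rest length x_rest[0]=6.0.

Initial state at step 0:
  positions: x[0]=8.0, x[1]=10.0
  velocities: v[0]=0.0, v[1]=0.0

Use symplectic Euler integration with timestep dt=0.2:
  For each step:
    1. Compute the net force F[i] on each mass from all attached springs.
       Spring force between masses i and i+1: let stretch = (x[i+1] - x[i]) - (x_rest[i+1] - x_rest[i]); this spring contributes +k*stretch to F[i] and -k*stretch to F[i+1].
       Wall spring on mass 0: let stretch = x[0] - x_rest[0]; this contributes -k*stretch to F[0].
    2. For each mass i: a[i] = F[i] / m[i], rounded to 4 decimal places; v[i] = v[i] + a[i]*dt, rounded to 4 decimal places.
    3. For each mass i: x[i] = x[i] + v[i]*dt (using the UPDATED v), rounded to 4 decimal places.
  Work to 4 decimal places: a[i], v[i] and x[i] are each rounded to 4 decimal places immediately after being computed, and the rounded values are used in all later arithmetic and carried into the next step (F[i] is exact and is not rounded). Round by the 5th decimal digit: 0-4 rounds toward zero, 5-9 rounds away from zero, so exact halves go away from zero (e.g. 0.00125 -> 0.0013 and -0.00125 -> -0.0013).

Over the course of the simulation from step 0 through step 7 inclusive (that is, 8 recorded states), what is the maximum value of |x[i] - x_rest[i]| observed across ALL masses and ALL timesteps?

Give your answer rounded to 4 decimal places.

Step 0: x=[8.0000 10.0000] v=[0.0000 0.0000]
Step 1: x=[7.0400 10.3200] v=[-4.8000 1.6000]
Step 2: x=[5.4784 10.8576] v=[-7.8080 2.6880]
Step 3: x=[3.9009 11.4449] v=[-7.8874 2.9363]
Step 4: x=[2.9063 11.9086] v=[-4.9729 2.3187]
Step 5: x=[2.8871 12.1322] v=[-0.0961 1.1178]
Step 6: x=[3.8852 12.0962] v=[4.9903 -0.1802]
Step 7: x=[5.5754 11.8833] v=[8.4509 -1.0646]
Max displacement = 3.1129

Answer: 3.1129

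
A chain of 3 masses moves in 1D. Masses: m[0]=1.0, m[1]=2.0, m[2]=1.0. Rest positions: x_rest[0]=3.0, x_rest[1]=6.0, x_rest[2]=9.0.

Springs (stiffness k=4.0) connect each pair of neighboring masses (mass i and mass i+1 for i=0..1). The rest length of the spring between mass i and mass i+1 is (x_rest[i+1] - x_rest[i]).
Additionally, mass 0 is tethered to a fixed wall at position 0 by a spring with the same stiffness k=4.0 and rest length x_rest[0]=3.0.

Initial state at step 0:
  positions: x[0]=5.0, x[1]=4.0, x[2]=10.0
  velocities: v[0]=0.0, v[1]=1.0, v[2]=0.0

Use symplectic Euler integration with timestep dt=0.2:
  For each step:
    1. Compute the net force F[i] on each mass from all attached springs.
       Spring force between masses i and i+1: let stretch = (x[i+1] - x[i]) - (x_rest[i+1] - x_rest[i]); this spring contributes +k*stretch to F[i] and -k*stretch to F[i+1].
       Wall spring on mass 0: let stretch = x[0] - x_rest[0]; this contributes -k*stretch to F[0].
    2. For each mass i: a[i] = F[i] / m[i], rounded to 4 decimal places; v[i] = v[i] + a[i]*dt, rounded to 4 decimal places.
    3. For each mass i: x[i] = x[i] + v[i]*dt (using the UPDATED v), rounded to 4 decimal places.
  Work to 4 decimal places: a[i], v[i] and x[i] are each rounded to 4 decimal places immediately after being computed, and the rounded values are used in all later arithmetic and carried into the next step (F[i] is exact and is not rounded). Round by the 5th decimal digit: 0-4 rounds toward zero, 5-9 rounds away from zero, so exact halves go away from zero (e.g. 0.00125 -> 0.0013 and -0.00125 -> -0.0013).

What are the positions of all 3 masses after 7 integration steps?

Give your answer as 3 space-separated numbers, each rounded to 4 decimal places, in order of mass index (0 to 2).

Answer: 4.0331 6.5076 9.0067

Derivation:
Step 0: x=[5.0000 4.0000 10.0000] v=[0.0000 1.0000 0.0000]
Step 1: x=[4.0400 4.7600 9.5200] v=[-4.8000 3.8000 -2.4000]
Step 2: x=[2.5488 5.8432 8.7584] v=[-7.4560 5.4160 -3.8080]
Step 3: x=[1.1769 6.8961 8.0104] v=[-6.8595 5.2643 -3.7402]
Step 4: x=[0.5318 7.5806 7.5641] v=[-3.2257 3.4223 -2.2316]
Step 5: x=[0.9294 7.6998 7.6004] v=[1.9879 0.5962 0.1816]
Step 6: x=[2.2615 7.2695 8.1326] v=[6.6607 -2.1517 2.6611]
Step 7: x=[4.0331 6.5076 9.0067] v=[8.8579 -3.8097 4.3706]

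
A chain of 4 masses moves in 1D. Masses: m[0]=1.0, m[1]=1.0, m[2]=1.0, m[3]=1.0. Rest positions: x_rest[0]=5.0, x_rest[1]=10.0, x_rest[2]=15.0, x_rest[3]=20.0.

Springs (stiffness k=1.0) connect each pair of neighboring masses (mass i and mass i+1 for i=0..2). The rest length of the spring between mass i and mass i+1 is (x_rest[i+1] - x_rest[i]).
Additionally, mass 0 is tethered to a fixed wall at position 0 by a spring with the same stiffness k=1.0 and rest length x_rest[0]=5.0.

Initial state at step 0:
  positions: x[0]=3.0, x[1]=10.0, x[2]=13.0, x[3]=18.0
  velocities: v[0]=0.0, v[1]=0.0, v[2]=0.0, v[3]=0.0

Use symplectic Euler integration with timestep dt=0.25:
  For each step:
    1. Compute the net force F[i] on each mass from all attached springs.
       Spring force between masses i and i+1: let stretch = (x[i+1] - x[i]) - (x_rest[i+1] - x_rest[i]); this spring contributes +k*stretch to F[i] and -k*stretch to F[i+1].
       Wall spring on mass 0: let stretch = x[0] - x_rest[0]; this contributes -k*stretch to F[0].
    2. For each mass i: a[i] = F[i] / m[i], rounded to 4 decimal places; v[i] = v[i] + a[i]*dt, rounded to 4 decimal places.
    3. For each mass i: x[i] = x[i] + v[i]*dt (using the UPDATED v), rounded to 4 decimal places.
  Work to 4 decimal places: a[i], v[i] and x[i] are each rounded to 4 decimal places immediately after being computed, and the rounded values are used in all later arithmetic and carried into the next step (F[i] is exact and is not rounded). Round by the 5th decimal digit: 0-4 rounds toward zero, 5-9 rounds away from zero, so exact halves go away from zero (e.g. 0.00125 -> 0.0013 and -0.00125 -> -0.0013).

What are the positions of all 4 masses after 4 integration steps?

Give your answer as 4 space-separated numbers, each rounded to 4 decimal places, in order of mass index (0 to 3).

Step 0: x=[3.0000 10.0000 13.0000 18.0000] v=[0.0000 0.0000 0.0000 0.0000]
Step 1: x=[3.2500 9.7500 13.1250 18.0000] v=[1.0000 -1.0000 0.5000 0.0000]
Step 2: x=[3.7031 9.3047 13.3438 18.0078] v=[1.8125 -1.7813 0.8750 0.0313]
Step 3: x=[4.2749 8.7617 13.6016 18.0366] v=[2.2871 -2.1719 1.0312 0.1153]
Step 4: x=[4.8599 8.2408 13.8341 18.1008] v=[2.3401 -2.0836 0.9300 0.2566]

Answer: 4.8599 8.2408 13.8341 18.1008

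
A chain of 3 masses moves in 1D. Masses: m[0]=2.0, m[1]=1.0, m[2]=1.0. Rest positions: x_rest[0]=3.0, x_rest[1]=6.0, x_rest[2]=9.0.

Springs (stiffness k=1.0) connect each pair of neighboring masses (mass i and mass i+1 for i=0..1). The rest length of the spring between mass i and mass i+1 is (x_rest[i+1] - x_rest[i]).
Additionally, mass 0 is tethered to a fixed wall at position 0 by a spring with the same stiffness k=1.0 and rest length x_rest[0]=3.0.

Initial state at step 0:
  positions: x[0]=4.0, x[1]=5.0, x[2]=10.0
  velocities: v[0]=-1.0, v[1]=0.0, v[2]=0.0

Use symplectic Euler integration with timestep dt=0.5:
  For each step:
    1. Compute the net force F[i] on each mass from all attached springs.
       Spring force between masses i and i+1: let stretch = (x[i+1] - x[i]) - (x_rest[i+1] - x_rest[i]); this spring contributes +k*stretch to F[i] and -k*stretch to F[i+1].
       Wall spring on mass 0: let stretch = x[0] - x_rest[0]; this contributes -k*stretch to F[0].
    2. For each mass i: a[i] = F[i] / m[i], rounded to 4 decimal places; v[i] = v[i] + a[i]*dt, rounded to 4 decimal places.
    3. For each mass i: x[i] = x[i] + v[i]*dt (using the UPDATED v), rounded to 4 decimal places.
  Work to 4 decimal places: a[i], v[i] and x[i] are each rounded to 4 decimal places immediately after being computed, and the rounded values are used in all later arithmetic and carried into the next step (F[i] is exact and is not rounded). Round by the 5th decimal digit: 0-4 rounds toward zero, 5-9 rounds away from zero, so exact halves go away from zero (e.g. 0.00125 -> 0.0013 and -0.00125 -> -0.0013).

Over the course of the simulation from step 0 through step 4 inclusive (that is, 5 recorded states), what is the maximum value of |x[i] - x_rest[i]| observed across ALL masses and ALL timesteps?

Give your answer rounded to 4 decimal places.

Answer: 1.5079

Derivation:
Step 0: x=[4.0000 5.0000 10.0000] v=[-1.0000 0.0000 0.0000]
Step 1: x=[3.1250 6.0000 9.5000] v=[-1.7500 2.0000 -1.0000]
Step 2: x=[2.2188 7.1563 8.8750] v=[-1.8125 2.3125 -1.2500]
Step 3: x=[1.6524 7.5079 8.5703] v=[-1.1328 0.7031 -0.6094]
Step 4: x=[1.6114 6.6612 8.7500] v=[-0.0820 -1.6935 0.3594]
Max displacement = 1.5079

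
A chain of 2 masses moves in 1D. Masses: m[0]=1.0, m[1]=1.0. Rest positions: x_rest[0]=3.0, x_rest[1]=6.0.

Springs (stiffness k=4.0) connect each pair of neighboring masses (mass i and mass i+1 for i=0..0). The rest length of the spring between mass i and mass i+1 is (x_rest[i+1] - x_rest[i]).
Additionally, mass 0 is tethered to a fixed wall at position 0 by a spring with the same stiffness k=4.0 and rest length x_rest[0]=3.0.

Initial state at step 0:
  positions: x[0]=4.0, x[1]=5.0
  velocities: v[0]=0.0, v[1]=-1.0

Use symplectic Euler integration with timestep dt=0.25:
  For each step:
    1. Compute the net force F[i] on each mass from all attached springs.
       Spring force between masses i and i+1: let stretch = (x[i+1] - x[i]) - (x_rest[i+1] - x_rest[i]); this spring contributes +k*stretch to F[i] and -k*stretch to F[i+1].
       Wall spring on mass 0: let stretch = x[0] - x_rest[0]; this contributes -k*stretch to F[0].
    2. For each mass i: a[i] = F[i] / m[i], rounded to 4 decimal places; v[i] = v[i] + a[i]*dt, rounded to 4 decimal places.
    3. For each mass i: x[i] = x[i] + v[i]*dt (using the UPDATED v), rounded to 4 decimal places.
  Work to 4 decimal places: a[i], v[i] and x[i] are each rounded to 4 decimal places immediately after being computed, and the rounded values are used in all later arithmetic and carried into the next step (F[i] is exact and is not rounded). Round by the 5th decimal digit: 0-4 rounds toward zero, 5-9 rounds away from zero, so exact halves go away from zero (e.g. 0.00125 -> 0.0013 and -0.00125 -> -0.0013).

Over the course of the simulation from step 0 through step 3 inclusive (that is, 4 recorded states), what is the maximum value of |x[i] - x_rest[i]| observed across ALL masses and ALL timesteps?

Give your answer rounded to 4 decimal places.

Step 0: x=[4.0000 5.0000] v=[0.0000 -1.0000]
Step 1: x=[3.2500 5.2500] v=[-3.0000 1.0000]
Step 2: x=[2.1875 5.7500] v=[-4.2500 2.0000]
Step 3: x=[1.4688 6.1094] v=[-2.8750 1.4375]
Max displacement = 1.5312

Answer: 1.5312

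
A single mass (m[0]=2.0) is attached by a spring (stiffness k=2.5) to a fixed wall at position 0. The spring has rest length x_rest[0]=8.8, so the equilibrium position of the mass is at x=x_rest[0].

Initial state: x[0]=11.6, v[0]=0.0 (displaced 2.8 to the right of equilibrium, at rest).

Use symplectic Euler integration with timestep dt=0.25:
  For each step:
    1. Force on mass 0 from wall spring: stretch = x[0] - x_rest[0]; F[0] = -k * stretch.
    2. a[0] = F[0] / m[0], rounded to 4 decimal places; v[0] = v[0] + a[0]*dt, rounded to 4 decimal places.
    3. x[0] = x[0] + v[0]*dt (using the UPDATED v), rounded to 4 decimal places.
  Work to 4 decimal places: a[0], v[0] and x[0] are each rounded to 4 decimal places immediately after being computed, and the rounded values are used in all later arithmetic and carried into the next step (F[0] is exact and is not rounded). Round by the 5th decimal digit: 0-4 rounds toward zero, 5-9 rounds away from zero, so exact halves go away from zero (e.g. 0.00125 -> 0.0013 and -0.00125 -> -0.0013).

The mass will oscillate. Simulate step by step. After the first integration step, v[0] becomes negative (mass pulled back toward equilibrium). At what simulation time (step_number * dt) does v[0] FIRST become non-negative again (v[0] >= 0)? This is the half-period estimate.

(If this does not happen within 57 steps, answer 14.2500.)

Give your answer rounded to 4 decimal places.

Answer: 3.0000

Derivation:
Step 0: x=[11.6000] v=[0.0000]
Step 1: x=[11.3813] v=[-0.8750]
Step 2: x=[10.9609] v=[-1.6817]
Step 3: x=[10.3717] v=[-2.3570]
Step 4: x=[9.6597] v=[-2.8482]
Step 5: x=[8.8805] v=[-3.1169]
Step 6: x=[8.0950] v=[-3.1421]
Step 7: x=[7.3646] v=[-2.9218]
Step 8: x=[6.7463] v=[-2.4732]
Step 9: x=[6.2885] v=[-1.8314]
Step 10: x=[6.0269] v=[-1.0466]
Step 11: x=[5.9819] v=[-0.1800]
Step 12: x=[6.1571] v=[0.7007]
First v>=0 after going negative at step 12, time=3.0000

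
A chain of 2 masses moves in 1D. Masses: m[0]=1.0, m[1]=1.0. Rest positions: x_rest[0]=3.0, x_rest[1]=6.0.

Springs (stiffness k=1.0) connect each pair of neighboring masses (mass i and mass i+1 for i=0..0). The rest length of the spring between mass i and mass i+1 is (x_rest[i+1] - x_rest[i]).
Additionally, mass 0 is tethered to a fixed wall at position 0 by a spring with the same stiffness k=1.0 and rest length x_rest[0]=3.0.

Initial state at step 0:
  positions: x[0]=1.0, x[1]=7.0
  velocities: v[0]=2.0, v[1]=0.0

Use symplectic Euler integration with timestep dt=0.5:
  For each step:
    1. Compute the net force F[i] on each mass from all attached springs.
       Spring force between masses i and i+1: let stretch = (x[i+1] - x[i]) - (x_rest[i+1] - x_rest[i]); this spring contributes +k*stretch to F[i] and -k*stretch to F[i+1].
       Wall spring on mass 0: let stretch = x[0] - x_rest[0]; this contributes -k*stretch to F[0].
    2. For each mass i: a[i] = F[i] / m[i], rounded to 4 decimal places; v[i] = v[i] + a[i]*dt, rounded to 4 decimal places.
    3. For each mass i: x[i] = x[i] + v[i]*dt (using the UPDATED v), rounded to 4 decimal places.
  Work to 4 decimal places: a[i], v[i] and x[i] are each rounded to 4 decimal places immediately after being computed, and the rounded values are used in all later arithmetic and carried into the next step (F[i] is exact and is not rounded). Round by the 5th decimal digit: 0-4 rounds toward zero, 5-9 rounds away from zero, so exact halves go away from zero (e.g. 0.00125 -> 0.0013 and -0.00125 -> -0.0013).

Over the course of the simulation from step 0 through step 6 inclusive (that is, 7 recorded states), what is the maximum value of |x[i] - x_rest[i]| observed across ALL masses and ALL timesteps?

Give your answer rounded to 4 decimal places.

Answer: 3.2813

Derivation:
Step 0: x=[1.0000 7.0000] v=[2.0000 0.0000]
Step 1: x=[3.2500 6.2500] v=[4.5000 -1.5000]
Step 2: x=[5.4375 5.5000] v=[4.3750 -1.5000]
Step 3: x=[6.2813 5.4844] v=[1.6875 -0.0313]
Step 4: x=[5.3555 6.4180] v=[-1.8516 1.8672]
Step 5: x=[3.3565 7.8360] v=[-3.9981 2.8360]
Step 6: x=[1.6382 8.8842] v=[-3.4366 2.0963]
Max displacement = 3.2813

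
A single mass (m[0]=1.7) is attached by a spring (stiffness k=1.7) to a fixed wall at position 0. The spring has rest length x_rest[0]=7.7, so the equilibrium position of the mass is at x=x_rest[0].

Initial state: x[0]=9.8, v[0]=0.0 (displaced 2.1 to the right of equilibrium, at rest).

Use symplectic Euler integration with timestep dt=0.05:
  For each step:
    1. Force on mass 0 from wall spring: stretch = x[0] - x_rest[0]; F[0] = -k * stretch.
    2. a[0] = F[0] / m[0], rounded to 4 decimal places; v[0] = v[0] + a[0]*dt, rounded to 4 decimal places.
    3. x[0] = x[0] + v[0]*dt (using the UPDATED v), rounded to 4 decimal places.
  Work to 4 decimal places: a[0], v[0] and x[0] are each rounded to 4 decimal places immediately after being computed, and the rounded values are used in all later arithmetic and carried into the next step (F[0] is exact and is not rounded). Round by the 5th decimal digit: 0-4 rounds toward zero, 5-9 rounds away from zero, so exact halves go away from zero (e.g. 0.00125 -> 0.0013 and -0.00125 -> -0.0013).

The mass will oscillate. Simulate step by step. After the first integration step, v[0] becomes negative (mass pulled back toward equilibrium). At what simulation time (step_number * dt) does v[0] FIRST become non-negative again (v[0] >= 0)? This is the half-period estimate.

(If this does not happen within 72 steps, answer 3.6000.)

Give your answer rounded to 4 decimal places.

Step 0: x=[9.8000] v=[0.0000]
Step 1: x=[9.7948] v=[-0.1050]
Step 2: x=[9.7843] v=[-0.2097]
Step 3: x=[9.7686] v=[-0.3139]
Step 4: x=[9.7477] v=[-0.4173]
Step 5: x=[9.7217] v=[-0.5197]
Step 6: x=[9.6907] v=[-0.6208]
Step 7: x=[9.6547] v=[-0.7203]
Step 8: x=[9.6138] v=[-0.8180]
Step 9: x=[9.5681] v=[-0.9137]
Step 10: x=[9.5177] v=[-1.0071]
Step 11: x=[9.4628] v=[-1.0980]
Step 12: x=[9.4035] v=[-1.1861]
Step 13: x=[9.3399] v=[-1.2713]
Step 14: x=[9.2722] v=[-1.3533]
Step 15: x=[9.2006] v=[-1.4319]
Step 16: x=[9.1253] v=[-1.5069]
Step 17: x=[9.0464] v=[-1.5782]
Step 18: x=[8.9641] v=[-1.6455]
Step 19: x=[8.8787] v=[-1.7087]
Step 20: x=[8.7903] v=[-1.7676]
Step 21: x=[8.6992] v=[-1.8221]
Step 22: x=[8.6056] v=[-1.8721]
Step 23: x=[8.5097] v=[-1.9174]
Step 24: x=[8.4118] v=[-1.9579]
Step 25: x=[8.3121] v=[-1.9935]
Step 26: x=[8.2109] v=[-2.0241]
Step 27: x=[8.1084] v=[-2.0496]
Step 28: x=[8.0049] v=[-2.0700]
Step 29: x=[7.9006] v=[-2.0852]
Step 30: x=[7.7958] v=[-2.0952]
Step 31: x=[7.6908] v=[-2.1000]
Step 32: x=[7.5858] v=[-2.0995]
Step 33: x=[7.4811] v=[-2.0938]
Step 34: x=[7.3770] v=[-2.0829]
Step 35: x=[7.2737] v=[-2.0668]
Step 36: x=[7.1714] v=[-2.0455]
Step 37: x=[7.0704] v=[-2.0191]
Step 38: x=[6.9710] v=[-1.9876]
Step 39: x=[6.8734] v=[-1.9512]
Step 40: x=[6.7779] v=[-1.9099]
Step 41: x=[6.6847] v=[-1.8638]
Step 42: x=[6.5941] v=[-1.8130]
Step 43: x=[6.5062] v=[-1.7577]
Step 44: x=[6.4213] v=[-1.6980]
Step 45: x=[6.3396] v=[-1.6341]
Step 46: x=[6.2613] v=[-1.5661]
Step 47: x=[6.1866] v=[-1.4942]
Step 48: x=[6.1157] v=[-1.4185]
Step 49: x=[6.0487] v=[-1.3393]
Step 50: x=[5.9859] v=[-1.2567]
Step 51: x=[5.9274] v=[-1.1710]
Step 52: x=[5.8733] v=[-1.0824]
Step 53: x=[5.8237] v=[-0.9911]
Step 54: x=[5.7788] v=[-0.8973]
Step 55: x=[5.7387] v=[-0.8012]
Step 56: x=[5.7035] v=[-0.7031]
Step 57: x=[5.6733] v=[-0.6033]
Step 58: x=[5.6482] v=[-0.5020]
Step 59: x=[5.6282] v=[-0.3994]
Step 60: x=[5.6134] v=[-0.2958]
Step 61: x=[5.6038] v=[-0.1915]
Step 62: x=[5.5995] v=[-0.0867]
Step 63: x=[5.6004] v=[0.0183]
First v>=0 after going negative at step 63, time=3.1500

Answer: 3.1500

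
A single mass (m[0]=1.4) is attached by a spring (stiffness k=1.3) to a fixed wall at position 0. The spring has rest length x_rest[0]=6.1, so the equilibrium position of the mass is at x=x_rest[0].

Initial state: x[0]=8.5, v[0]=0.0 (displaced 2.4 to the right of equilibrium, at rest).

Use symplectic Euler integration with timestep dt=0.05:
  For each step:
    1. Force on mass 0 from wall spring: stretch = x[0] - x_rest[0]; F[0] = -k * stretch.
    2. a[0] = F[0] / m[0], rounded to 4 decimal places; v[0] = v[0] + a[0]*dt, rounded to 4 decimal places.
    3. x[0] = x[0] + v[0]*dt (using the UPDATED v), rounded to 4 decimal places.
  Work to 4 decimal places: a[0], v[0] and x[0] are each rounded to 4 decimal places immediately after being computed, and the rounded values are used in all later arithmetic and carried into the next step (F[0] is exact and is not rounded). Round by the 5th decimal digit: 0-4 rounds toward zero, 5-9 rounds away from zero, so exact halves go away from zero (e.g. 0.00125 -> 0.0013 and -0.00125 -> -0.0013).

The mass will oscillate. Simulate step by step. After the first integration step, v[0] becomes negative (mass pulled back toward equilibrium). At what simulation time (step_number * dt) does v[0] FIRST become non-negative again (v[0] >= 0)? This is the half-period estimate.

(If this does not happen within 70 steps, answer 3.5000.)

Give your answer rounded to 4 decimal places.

Step 0: x=[8.5000] v=[0.0000]
Step 1: x=[8.4944] v=[-0.1114]
Step 2: x=[8.4833] v=[-0.2226]
Step 3: x=[8.4666] v=[-0.3333]
Step 4: x=[8.4444] v=[-0.4432]
Step 5: x=[8.4168] v=[-0.5520]
Step 6: x=[8.3838] v=[-0.6596]
Step 7: x=[8.3455] v=[-0.7656]
Step 8: x=[8.3020] v=[-0.8699]
Step 9: x=[8.2534] v=[-0.9721]
Step 10: x=[8.1998] v=[-1.0721]
Step 11: x=[8.1413] v=[-1.1696]
Step 12: x=[8.0781] v=[-1.2644]
Step 13: x=[8.0103] v=[-1.3562]
Step 14: x=[7.9381] v=[-1.4449]
Step 15: x=[7.8616] v=[-1.5302]
Step 16: x=[7.7810] v=[-1.6120]
Step 17: x=[7.6965] v=[-1.6900]
Step 18: x=[7.6083] v=[-1.7641]
Step 19: x=[7.5166] v=[-1.8341]
Step 20: x=[7.4216] v=[-1.8999]
Step 21: x=[7.3235] v=[-1.9613]
Step 22: x=[7.2226] v=[-2.0181]
Step 23: x=[7.1191] v=[-2.0702]
Step 24: x=[7.0132] v=[-2.1175]
Step 25: x=[6.9052] v=[-2.1599]
Step 26: x=[6.7953] v=[-2.1973]
Step 27: x=[6.6838] v=[-2.2296]
Step 28: x=[6.5710] v=[-2.2567]
Step 29: x=[6.4571] v=[-2.2786]
Step 30: x=[6.3423] v=[-2.2952]
Step 31: x=[6.2270] v=[-2.3065]
Step 32: x=[6.1114] v=[-2.3124]
Step 33: x=[5.9958] v=[-2.3129]
Step 34: x=[5.8804] v=[-2.3081]
Step 35: x=[5.7655] v=[-2.2979]
Step 36: x=[5.6514] v=[-2.2824]
Step 37: x=[5.5383] v=[-2.2616]
Step 38: x=[5.4265] v=[-2.2355]
Step 39: x=[5.3163] v=[-2.2042]
Step 40: x=[5.2079] v=[-2.1678]
Step 41: x=[5.1016] v=[-2.1264]
Step 42: x=[4.9976] v=[-2.0800]
Step 43: x=[4.8962] v=[-2.0288]
Step 44: x=[4.7976] v=[-1.9729]
Step 45: x=[4.7020] v=[-1.9124]
Step 46: x=[4.6096] v=[-1.8475]
Step 47: x=[4.5207] v=[-1.7783]
Step 48: x=[4.4355] v=[-1.7050]
Step 49: x=[4.3541] v=[-1.6277]
Step 50: x=[4.2768] v=[-1.5466]
Step 51: x=[4.2037] v=[-1.4620]
Step 52: x=[4.1350] v=[-1.3740]
Step 53: x=[4.0709] v=[-1.2828]
Step 54: x=[4.0115] v=[-1.1886]
Step 55: x=[3.9569] v=[-1.0916]
Step 56: x=[3.9073] v=[-0.9921]
Step 57: x=[3.8628] v=[-0.8903]
Step 58: x=[3.8235] v=[-0.7864]
Step 59: x=[3.7895] v=[-0.6807]
Step 60: x=[3.7608] v=[-0.5734]
Step 61: x=[3.7376] v=[-0.4648]
Step 62: x=[3.7198] v=[-0.3551]
Step 63: x=[3.7076] v=[-0.2446]
Step 64: x=[3.7009] v=[-0.1335]
Step 65: x=[3.6998] v=[-0.0221]
Step 66: x=[3.7043] v=[0.0893]
First v>=0 after going negative at step 66, time=3.3000

Answer: 3.3000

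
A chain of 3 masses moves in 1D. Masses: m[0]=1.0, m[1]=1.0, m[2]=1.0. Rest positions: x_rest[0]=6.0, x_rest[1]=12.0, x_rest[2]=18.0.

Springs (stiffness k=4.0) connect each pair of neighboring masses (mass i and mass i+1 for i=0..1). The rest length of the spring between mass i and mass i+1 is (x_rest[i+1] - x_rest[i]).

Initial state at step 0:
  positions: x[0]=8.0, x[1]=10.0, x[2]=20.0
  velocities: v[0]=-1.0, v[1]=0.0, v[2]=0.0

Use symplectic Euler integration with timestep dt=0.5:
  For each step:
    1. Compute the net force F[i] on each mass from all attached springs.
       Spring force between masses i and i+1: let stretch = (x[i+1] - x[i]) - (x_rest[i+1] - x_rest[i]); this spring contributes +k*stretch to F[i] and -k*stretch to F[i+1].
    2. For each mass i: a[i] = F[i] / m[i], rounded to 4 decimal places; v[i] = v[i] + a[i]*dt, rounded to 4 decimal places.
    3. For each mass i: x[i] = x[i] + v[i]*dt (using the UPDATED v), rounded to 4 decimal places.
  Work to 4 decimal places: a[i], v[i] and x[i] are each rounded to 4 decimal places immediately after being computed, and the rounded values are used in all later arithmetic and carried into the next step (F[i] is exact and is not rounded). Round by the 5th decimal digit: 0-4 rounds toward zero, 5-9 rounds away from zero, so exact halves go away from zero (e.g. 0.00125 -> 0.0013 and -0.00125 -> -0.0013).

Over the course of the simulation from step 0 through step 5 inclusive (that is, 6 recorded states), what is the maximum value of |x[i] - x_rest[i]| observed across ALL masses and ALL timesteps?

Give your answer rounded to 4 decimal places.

Answer: 6.0000

Derivation:
Step 0: x=[8.0000 10.0000 20.0000] v=[-1.0000 0.0000 0.0000]
Step 1: x=[3.5000 18.0000 16.0000] v=[-9.0000 16.0000 -8.0000]
Step 2: x=[7.5000 9.5000 20.0000] v=[8.0000 -17.0000 8.0000]
Step 3: x=[7.5000 9.5000 19.5000] v=[0.0000 0.0000 -1.0000]
Step 4: x=[3.5000 17.5000 15.0000] v=[-8.0000 16.0000 -9.0000]
Step 5: x=[7.5000 9.0000 19.0000] v=[8.0000 -17.0000 8.0000]
Max displacement = 6.0000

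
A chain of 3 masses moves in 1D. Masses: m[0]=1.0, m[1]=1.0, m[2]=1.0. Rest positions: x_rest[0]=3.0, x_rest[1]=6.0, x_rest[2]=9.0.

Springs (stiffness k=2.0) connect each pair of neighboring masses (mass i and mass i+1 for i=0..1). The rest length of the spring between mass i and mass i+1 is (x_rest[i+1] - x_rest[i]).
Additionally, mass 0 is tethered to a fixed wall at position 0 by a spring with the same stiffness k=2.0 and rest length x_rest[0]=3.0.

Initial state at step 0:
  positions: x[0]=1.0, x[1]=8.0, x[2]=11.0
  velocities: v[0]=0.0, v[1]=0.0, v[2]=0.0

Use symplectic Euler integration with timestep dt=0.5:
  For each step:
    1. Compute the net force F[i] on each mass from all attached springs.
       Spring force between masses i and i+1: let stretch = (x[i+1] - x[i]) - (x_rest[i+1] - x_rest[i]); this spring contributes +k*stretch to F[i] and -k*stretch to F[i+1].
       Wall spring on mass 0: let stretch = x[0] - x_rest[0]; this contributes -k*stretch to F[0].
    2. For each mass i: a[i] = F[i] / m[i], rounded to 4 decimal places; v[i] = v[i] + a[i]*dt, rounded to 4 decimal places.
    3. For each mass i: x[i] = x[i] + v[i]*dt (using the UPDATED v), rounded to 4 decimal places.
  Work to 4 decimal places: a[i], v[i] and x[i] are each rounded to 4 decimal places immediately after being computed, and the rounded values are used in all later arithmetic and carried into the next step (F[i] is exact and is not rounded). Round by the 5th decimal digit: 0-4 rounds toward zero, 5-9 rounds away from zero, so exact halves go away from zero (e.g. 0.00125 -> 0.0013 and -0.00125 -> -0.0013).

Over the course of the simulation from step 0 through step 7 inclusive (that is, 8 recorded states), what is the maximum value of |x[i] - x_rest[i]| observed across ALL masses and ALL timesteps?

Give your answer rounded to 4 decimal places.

Step 0: x=[1.0000 8.0000 11.0000] v=[0.0000 0.0000 0.0000]
Step 1: x=[4.0000 6.0000 11.0000] v=[6.0000 -4.0000 0.0000]
Step 2: x=[6.0000 5.5000 10.0000] v=[4.0000 -1.0000 -2.0000]
Step 3: x=[4.7500 7.5000 8.2500] v=[-2.5000 4.0000 -3.5000]
Step 4: x=[2.5000 8.5000 7.6250] v=[-4.5000 2.0000 -1.2500]
Step 5: x=[2.0000 6.0625 8.9375] v=[-1.0000 -4.8750 2.6250]
Step 6: x=[2.5313 3.0313 10.3125] v=[1.0625 -6.0625 2.7500]
Step 7: x=[2.0469 3.3907 9.5469] v=[-0.9688 0.7187 -1.5312]
Max displacement = 3.0000

Answer: 3.0000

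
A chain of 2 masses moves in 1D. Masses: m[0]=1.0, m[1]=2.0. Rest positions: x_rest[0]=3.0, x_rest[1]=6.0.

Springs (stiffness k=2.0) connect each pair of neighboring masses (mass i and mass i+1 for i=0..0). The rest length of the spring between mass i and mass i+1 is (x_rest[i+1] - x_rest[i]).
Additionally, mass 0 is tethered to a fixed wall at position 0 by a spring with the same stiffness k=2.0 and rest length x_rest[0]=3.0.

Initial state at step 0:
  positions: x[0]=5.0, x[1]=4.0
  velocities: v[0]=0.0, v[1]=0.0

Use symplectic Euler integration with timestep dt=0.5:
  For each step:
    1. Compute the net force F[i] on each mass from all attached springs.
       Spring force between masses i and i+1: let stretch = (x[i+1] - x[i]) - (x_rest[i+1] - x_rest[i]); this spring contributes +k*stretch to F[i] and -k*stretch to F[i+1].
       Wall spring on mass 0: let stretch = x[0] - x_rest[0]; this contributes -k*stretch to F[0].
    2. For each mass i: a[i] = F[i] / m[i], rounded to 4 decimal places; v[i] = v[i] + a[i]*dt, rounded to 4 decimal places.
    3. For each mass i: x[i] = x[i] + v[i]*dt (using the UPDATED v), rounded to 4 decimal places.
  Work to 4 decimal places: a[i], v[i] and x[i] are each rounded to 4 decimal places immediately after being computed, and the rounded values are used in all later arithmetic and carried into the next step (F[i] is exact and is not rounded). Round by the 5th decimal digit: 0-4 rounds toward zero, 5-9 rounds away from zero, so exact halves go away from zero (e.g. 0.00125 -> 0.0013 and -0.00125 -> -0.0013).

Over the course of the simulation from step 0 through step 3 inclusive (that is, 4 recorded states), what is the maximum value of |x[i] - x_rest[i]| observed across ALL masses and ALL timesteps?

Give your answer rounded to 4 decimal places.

Answer: 3.5000

Derivation:
Step 0: x=[5.0000 4.0000] v=[0.0000 0.0000]
Step 1: x=[2.0000 5.0000] v=[-6.0000 2.0000]
Step 2: x=[-0.5000 6.0000] v=[-5.0000 2.0000]
Step 3: x=[0.5000 6.1250] v=[2.0000 0.2500]
Max displacement = 3.5000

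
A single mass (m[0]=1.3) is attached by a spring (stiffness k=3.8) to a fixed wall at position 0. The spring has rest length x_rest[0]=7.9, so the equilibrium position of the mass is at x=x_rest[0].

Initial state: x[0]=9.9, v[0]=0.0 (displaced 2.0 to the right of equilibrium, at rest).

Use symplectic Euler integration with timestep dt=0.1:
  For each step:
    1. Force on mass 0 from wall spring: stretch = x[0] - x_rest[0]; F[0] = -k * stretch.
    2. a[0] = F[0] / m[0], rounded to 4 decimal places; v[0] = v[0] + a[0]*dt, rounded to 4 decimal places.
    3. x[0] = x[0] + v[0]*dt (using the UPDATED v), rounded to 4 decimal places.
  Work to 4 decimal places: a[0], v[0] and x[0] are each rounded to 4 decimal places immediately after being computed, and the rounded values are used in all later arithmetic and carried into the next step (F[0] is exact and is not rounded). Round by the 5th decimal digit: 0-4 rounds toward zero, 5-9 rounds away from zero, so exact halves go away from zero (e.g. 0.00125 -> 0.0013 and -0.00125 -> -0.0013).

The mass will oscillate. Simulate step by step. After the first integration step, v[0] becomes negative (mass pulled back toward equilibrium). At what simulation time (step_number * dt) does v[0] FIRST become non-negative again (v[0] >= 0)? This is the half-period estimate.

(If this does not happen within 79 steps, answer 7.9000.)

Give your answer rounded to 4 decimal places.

Step 0: x=[9.9000] v=[0.0000]
Step 1: x=[9.8415] v=[-0.5846]
Step 2: x=[9.7263] v=[-1.1521]
Step 3: x=[9.5577] v=[-1.6859]
Step 4: x=[9.3407] v=[-2.1705]
Step 5: x=[9.0815] v=[-2.5916]
Step 6: x=[8.7878] v=[-2.9370]
Step 7: x=[8.4682] v=[-3.1965]
Step 8: x=[8.1319] v=[-3.3626]
Step 9: x=[7.7889] v=[-3.4304]
Step 10: x=[7.4491] v=[-3.3979]
Step 11: x=[7.1225] v=[-3.2661]
Step 12: x=[6.8186] v=[-3.0388]
Step 13: x=[6.5463] v=[-2.7227]
Step 14: x=[6.3136] v=[-2.3270]
Step 15: x=[6.1273] v=[-1.8633]
Step 16: x=[5.9928] v=[-1.3451]
Step 17: x=[5.9140] v=[-0.7876]
Step 18: x=[5.8933] v=[-0.2071]
Step 19: x=[5.9313] v=[0.3795]
First v>=0 after going negative at step 19, time=1.9000

Answer: 1.9000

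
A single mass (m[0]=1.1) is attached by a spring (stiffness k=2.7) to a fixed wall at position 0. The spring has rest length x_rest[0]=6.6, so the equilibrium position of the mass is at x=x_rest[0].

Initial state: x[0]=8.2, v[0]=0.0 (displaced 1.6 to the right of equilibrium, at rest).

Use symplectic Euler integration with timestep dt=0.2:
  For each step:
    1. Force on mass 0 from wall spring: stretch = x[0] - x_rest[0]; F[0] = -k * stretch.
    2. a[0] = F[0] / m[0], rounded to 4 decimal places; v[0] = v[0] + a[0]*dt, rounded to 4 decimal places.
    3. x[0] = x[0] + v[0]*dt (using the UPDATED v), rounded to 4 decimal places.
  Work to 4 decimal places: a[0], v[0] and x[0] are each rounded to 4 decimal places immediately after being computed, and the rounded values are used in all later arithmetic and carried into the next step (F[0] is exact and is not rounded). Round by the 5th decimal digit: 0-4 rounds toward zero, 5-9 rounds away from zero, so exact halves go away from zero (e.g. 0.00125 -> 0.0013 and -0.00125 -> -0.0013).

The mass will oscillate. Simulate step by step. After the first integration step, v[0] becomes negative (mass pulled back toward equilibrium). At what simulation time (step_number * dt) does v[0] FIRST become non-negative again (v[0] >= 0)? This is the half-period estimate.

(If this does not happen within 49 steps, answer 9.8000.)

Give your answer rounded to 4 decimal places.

Answer: 2.0000

Derivation:
Step 0: x=[8.2000] v=[0.0000]
Step 1: x=[8.0429] v=[-0.7855]
Step 2: x=[7.7441] v=[-1.4938]
Step 3: x=[7.3330] v=[-2.0554]
Step 4: x=[6.8500] v=[-2.4152]
Step 5: x=[6.3424] v=[-2.5379]
Step 6: x=[5.8601] v=[-2.4114]
Step 7: x=[5.4505] v=[-2.0482]
Step 8: x=[5.1537] v=[-1.4839]
Step 9: x=[4.9989] v=[-0.7739]
Step 10: x=[5.0013] v=[0.0121]
First v>=0 after going negative at step 10, time=2.0000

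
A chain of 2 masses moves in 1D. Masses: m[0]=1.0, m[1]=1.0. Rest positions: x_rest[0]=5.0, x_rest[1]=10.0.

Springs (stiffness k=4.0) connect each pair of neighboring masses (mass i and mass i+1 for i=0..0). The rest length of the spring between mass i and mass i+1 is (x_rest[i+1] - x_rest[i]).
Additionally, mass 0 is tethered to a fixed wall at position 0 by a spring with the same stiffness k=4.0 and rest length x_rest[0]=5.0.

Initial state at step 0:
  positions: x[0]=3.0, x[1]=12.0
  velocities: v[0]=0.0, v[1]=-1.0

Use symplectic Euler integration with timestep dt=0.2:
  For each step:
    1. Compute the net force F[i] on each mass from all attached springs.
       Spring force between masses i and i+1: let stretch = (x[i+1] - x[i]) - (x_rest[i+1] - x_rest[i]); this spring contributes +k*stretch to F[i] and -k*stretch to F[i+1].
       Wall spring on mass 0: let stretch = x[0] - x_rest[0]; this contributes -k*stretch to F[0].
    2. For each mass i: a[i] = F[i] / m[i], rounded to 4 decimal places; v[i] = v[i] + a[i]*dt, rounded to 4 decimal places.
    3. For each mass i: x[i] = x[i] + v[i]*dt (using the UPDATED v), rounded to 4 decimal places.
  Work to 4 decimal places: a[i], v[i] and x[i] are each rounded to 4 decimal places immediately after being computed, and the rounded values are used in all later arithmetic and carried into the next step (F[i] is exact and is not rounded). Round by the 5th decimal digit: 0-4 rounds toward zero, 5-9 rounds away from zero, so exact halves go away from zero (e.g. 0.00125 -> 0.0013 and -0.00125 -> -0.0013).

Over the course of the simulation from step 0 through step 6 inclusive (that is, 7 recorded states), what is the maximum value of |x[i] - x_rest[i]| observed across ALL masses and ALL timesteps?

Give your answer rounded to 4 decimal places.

Answer: 2.3538

Derivation:
Step 0: x=[3.0000 12.0000] v=[0.0000 -1.0000]
Step 1: x=[3.9600 11.1600] v=[4.8000 -4.2000]
Step 2: x=[5.4384 9.9680] v=[7.3920 -5.9600]
Step 3: x=[6.7714 8.8513] v=[6.6650 -5.5837]
Step 4: x=[7.3538 8.2018] v=[2.9118 -3.2476]
Step 5: x=[6.8952 8.2166] v=[-2.2928 0.0740]
Step 6: x=[5.5448 8.8200] v=[-6.7518 3.0169]
Max displacement = 2.3538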